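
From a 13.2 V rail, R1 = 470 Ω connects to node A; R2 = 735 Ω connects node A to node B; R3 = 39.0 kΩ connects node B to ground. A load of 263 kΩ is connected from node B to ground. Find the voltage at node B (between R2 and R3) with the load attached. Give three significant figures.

V ≈ 12.7 V

At node B, R3 is in parallel with the load: R3‖R_L = 33960 Ω.
Below node A the resistance is R2 + (R3‖R_L) = 34700 Ω, so V_A = 13.2 × 34700/35170 = 13.02 V.
Then V_B = V_A × (R3‖R_L)/(R2 + R3‖R_L) = 13.02 × 33960/34700 = 12.7 V.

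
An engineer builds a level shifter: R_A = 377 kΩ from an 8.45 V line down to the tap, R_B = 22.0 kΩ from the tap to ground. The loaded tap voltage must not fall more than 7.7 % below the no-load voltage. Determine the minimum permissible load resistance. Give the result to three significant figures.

Output resistance R_th = R_A‖R_B = (377 × 22.0)/399.0 = 20.79 kΩ.
The fractional drop is R_th/(R_th + R_L); requiring this ≤ 0.0770 gives R_L ≥ R_th(1/0.0770 − 1) = 20.79 × 11.99 = 249 kΩ.

R_L(min) ≈ 249 kΩ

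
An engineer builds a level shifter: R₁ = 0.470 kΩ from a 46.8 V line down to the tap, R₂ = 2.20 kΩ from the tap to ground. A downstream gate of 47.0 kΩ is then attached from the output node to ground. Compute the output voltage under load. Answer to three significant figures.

V_out ≈ 38.2 V

The load sits in parallel with R₂: R₂‖R_L = (2200 × 47000) / (2200 + 47000) = 2102 Ω.
V_out = 46.8 × 2102 / (470 + 2102) = 46.8 × 2102/2572 = 38.2 V.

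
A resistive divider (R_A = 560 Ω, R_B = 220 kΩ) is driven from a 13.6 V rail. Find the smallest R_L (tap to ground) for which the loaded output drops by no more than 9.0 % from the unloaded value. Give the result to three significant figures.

Output resistance R_th = R_A‖R_B = (560 × 220000)/220600 = 558.6 Ω.
The fractional drop is R_th/(R_th + R_L); requiring this ≤ 0.0900 gives R_L ≥ R_th(1/0.0900 − 1) = 558.6 × 10.11 = 5.65 kΩ.

R_L(min) ≈ 5.65 kΩ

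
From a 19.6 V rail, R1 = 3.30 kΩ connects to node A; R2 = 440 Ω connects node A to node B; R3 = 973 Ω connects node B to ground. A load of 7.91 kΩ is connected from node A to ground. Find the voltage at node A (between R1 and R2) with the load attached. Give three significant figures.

V ≈ 5.22 V

Below node A the series string R2+R3 = 1413 Ω sits in parallel with the 7910 Ω load: 1199 Ω.
V_A = 19.6 × 1199/(3300 + 1199) = 5.22 V.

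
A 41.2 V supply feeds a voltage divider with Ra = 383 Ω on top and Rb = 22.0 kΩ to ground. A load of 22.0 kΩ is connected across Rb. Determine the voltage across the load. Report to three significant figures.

V_out ≈ 39.8 V

The load sits in parallel with Rb: Rb‖R_L = (22000 × 22000) / (22000 + 22000) = 11000 Ω.
V_out = 41.2 × 11000 / (383 + 11000) = 41.2 × 11000/11380 = 39.8 V.
(Unloaded it would have been 40.5 V.)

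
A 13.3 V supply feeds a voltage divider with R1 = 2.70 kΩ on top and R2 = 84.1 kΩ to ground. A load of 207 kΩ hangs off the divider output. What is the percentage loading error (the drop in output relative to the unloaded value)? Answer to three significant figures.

1.25 %

The divider's output (Thévenin) resistance is R1‖R2 = 2.616 kΩ.
Fractional drop under load = R_th/(R_th + R_L) = 2.616 / (2.616 + 207) = 0.01248.
So the output falls by 1.25 %.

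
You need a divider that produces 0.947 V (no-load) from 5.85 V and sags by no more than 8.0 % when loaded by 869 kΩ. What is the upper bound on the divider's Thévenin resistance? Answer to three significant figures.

R_th ≤ 75.6 kΩ

Loading drop = R_th/(R_th + R_L) ≤ 0.0800, so R_th ≤ R_L · ε/(1−ε) = 869 kΩ × 0.0800/0.9200 = 75.6 kΩ.
(Any R1, R2 with R2/(R1+R2) = 0.162 and R1‖R2 ≤ 75.6 kΩ will meet the spec.)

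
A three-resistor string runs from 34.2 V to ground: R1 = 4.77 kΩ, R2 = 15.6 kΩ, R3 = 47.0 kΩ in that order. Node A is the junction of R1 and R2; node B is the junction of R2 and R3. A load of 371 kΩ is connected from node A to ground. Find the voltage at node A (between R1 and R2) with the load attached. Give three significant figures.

V ≈ 31.4 V

Below node A the series string R2+R3 = 62.60 kΩ sits in parallel with the 371 kΩ load: 53.56 kΩ.
V_A = 34.2 × 53.56/(4.77 + 53.56) = 31.4 V.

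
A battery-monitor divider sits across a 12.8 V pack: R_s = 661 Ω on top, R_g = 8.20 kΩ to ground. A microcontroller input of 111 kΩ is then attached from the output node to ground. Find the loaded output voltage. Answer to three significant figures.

The load sits in parallel with R_g: R_g‖R_L = (8200 × 111000) / (8200 + 111000) = 7636 Ω.
V_out = 12.8 × 7636 / (661 + 7636) = 12.8 × 7636/8297 = 11.8 V.

V_out ≈ 11.8 V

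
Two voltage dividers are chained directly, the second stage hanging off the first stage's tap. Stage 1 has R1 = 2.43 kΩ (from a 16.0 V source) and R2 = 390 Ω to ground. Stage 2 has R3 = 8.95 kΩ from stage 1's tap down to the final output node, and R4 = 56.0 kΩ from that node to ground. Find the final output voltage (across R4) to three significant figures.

Stage 2 presents R3+R4 = 64950 Ω as a load on stage 1's tap.
Stage 1's lower leg becomes R2‖(R3+R4) = 387.7 Ω, so V_mid = 16.0 × 387.7/2818 = 2.201 V.
Stage 2 is itself unloaded: V_out = V_mid × R4/(R3+R4) = 2.201 × 56000/64950 = 1.90 V.

V_out ≈ 1.90 V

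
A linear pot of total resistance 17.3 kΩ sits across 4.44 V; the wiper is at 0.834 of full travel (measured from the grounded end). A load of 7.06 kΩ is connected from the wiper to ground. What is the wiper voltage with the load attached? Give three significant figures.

V ≈ 2.76 V

The wiper splits the pot into (1−α)R = 2.872 kΩ above and αR = 14.43 kΩ below.
Lower section ‖ load = 4.740 kΩ.
V_wiper = 4.44 × 4.740/(2.872 + 4.740) = 2.76 V.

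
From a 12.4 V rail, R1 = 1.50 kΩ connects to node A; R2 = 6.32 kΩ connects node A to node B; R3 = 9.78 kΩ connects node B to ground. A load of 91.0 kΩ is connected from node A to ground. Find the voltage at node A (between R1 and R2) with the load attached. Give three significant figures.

V ≈ 11.2 V

Below node A the series string R2+R3 = 16.10 kΩ sits in parallel with the 91.0 kΩ load: 13.68 kΩ.
V_A = 12.4 × 13.68/(1.50 + 13.68) = 11.2 V.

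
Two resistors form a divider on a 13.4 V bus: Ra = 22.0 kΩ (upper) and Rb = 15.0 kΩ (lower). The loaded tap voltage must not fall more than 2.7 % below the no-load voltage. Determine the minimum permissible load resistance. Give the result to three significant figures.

Output resistance R_th = Ra‖Rb = (22.0 × 15.0)/37.00 = 8.919 kΩ.
The fractional drop is R_th/(R_th + R_L); requiring this ≤ 0.0270 gives R_L ≥ R_th(1/0.0270 − 1) = 8.919 × 36.04 = 321 kΩ.

R_L(min) ≈ 321 kΩ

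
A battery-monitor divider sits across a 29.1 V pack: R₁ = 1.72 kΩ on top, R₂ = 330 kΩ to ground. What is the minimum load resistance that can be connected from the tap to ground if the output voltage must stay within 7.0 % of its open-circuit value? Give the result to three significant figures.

R_L(min) ≈ 22.7 kΩ

Output resistance R_th = R₁‖R₂ = (1.72 × 330)/331.7 = 1.711 kΩ.
The fractional drop is R_th/(R_th + R_L); requiring this ≤ 0.0700 gives R_L ≥ R_th(1/0.0700 − 1) = 1.711 × 13.29 = 22.7 kΩ.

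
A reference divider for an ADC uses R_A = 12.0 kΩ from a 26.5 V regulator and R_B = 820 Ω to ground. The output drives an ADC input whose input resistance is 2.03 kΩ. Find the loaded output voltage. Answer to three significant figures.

The load sits in parallel with R_B: R_B‖R_L = (820 × 2030) / (820 + 2030) = 584.1 Ω.
V_out = 26.5 × 584.1 / (12000 + 584.1) = 26.5 × 584.1/12580 = 1.23 V.

V_out ≈ 1.23 V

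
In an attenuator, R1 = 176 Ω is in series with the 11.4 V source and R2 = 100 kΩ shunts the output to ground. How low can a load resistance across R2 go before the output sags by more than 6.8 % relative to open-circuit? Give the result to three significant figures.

Output resistance R_th = R1‖R2 = (176 × 100000)/100200 = 175.7 Ω.
The fractional drop is R_th/(R_th + R_L); requiring this ≤ 0.0680 gives R_L ≥ R_th(1/0.0680 − 1) = 175.7 × 13.71 = 2.41 kΩ.

R_L(min) ≈ 2.41 kΩ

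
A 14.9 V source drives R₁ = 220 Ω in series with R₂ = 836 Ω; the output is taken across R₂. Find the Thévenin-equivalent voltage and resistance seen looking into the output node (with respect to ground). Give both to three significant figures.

V_th is the open-circuit tap voltage: 14.9 × 836/(220 + 836) = 11.8 V.
With the supply zeroed, R₁ and R₂ appear in parallel from the tap: R_th = R₁‖R₂ = (220 × 836)/1056 = 174 Ω.

V_th = 11.8 V, R_th = 174 Ω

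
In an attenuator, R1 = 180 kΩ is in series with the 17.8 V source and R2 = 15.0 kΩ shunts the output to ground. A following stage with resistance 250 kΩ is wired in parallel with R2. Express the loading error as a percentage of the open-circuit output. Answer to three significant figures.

5.25 %

The divider's output (Thévenin) resistance is R1‖R2 = 13.85 kΩ.
Fractional drop under load = R_th/(R_th + R_L) = 13.85 / (13.85 + 250) = 0.05248.
So the output falls by 5.25 %.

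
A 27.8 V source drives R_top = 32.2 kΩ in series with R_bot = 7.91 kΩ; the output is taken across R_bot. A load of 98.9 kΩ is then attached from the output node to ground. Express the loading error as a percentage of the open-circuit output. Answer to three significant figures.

The divider's output (Thévenin) resistance is R_top‖R_bot = 6.350 kΩ.
Fractional drop under load = R_th/(R_th + R_L) = 6.350 / (6.350 + 98.9) = 0.06033.
So the output falls by 6.03 %.

6.03 %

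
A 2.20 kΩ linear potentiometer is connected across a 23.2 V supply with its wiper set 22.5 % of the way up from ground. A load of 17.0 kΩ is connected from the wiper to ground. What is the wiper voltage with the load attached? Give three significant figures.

V ≈ 5.10 V

The wiper splits the pot into (1−α)R = 1705 Ω above and αR = 495.0 Ω below.
Lower section ‖ load = 481.0 Ω.
V_wiper = 23.2 × 481.0/(1705 + 481.0) = 5.10 V.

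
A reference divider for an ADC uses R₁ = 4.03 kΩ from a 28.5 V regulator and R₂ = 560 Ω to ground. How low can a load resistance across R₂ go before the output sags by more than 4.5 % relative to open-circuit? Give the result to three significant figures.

R_L(min) ≈ 10.4 kΩ

Output resistance R_th = R₁‖R₂ = (4030 × 560)/4590 = 491.7 Ω.
The fractional drop is R_th/(R_th + R_L); requiring this ≤ 0.0450 gives R_L ≥ R_th(1/0.0450 − 1) = 491.7 × 21.22 = 10.4 kΩ.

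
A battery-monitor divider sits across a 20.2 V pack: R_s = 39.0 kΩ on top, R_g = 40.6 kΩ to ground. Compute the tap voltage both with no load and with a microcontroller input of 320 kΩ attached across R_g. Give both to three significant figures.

Open-circuit: V = 20.2 × 40.6/(39.0 + 40.6) = 10.3 V.
With the load, R_g becomes R_g‖R_L = 36.03 kΩ, so V = 20.2 × 36.03/75.03 = 9.70 V.

Unloaded: 10.3 V; loaded: 9.70 V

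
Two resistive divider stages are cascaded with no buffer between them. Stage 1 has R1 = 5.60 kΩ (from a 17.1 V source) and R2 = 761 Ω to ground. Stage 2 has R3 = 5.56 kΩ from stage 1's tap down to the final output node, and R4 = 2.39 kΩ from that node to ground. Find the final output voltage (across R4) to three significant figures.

V_out ≈ 0.567 V

Stage 2 presents R3+R4 = 7950 Ω as a load on stage 1's tap.
Stage 1's lower leg becomes R2‖(R3+R4) = 694.5 Ω, so V_mid = 17.1 × 694.5/6295 = 1.887 V.
Stage 2 is itself unloaded: V_out = V_mid × R4/(R3+R4) = 1.887 × 2390/7950 = 0.567 V.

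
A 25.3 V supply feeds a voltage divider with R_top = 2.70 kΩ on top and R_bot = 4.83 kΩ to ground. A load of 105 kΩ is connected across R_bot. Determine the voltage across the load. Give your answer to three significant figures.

V_out ≈ 16.0 V

The load sits in parallel with R_bot: R_bot‖R_L = (4.83 × 105) / (4.83 + 105) = 4.618 kΩ.
V_out = 25.3 × 4.618 / (2.70 + 4.618) = 25.3 × 4.618/7.318 = 16.0 V.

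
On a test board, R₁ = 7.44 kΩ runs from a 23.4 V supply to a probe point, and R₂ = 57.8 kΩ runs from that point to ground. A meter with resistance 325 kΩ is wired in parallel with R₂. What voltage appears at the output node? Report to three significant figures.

The load sits in parallel with R₂: R₂‖R_L = (57.8 × 325) / (57.8 + 325) = 49.07 kΩ.
V_out = 23.4 × 49.07 / (7.44 + 49.07) = 23.4 × 49.07/56.51 = 20.3 V.

V_out ≈ 20.3 V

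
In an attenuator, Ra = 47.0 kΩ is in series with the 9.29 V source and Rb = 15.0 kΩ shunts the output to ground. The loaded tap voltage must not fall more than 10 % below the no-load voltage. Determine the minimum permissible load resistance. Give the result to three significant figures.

Output resistance R_th = Ra‖Rb = (47.0 × 15.0)/62.00 = 11.37 kΩ.
The fractional drop is R_th/(R_th + R_L); requiring this ≤ 0.100 gives R_L ≥ R_th(1/0.100 − 1) = 11.37 × 9.000 = 102 kΩ.

R_L(min) ≈ 102 kΩ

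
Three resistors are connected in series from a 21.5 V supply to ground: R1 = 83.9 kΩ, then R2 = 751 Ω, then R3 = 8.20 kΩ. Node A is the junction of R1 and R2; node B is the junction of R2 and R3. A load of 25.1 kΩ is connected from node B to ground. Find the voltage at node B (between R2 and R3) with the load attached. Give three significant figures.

At node B, R3 is in parallel with the load: R3‖R_L = 6181 Ω.
Below node A the resistance is R2 + (R3‖R_L) = 6932 Ω, so V_A = 21.5 × 6932/90830 = 1.641 V.
Then V_B = V_A × (R3‖R_L)/(R2 + R3‖R_L) = 1.641 × 6181/6932 = 1.46 V.

V ≈ 1.46 V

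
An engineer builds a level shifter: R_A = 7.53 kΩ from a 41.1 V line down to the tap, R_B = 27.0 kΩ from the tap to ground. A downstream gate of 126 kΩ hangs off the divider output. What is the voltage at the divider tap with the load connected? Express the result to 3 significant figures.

V_out ≈ 30.7 V

The load sits in parallel with R_B: R_B‖R_L = (27.0 × 126) / (27.0 + 126) = 22.24 kΩ.
V_out = 41.1 × 22.24 / (7.53 + 22.24) = 41.1 × 22.24/29.77 = 30.7 V.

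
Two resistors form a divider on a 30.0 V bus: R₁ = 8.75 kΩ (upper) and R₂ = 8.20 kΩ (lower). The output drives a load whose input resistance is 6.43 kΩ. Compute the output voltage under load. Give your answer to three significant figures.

The load sits in parallel with R₂: R₂‖R_L = (8.20 × 6.43) / (8.20 + 6.43) = 3.604 kΩ.
V_out = 30.0 × 3.604 / (8.75 + 3.604) = 30.0 × 3.604/12.35 = 8.75 V.
(Unloaded it would have been 14.5 V.)

V_out ≈ 8.75 V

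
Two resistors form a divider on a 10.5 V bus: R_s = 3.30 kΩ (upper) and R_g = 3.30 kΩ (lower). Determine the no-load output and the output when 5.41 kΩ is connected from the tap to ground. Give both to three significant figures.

Open-circuit: V = 10.5 × 3.30/(3.30 + 3.30) = 5.25 V.
With the load, R_g becomes R_g‖R_L = 2.050 kΩ, so V = 10.5 × 2.050/5.350 = 4.02 V.

Unloaded: 5.25 V; loaded: 4.02 V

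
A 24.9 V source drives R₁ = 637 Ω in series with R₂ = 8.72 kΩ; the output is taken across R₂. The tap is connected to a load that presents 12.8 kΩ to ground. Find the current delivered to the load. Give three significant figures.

R₂‖R_L = 5187 Ω; V_out = 24.9 × 5187/5824 = 22.18 V.
I_L = V_out / R_L = 22.18 / 12.8 kΩ = 1.73 mA.

I_L ≈ 1.73 mA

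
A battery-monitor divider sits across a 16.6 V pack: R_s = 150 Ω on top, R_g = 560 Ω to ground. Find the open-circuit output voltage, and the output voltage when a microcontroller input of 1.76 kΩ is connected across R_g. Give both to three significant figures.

Unloaded: 13.1 V; loaded: 12.3 V

Open-circuit: V = 16.6 × 560/(150 + 560) = 13.1 V.
With the load, R_g becomes R_g‖R_L = 424.8 Ω, so V = 16.6 × 424.8/574.8 = 12.3 V.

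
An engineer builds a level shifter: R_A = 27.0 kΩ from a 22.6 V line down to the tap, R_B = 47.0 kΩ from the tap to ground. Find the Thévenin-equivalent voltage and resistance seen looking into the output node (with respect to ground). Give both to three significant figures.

V_th is the open-circuit tap voltage: 22.6 × 47.0/(27.0 + 47.0) = 14.4 V.
With the supply zeroed, R_A and R_B appear in parallel from the tap: R_th = R_A‖R_B = (27.0 × 47.0)/74.00 = 17.1 kΩ.

V_th = 14.4 V, R_th = 17.1 kΩ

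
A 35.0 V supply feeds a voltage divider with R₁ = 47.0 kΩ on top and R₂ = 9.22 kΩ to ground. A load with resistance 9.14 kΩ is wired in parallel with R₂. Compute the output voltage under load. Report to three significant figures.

The load sits in parallel with R₂: R₂‖R_L = (9.22 × 9.14) / (9.22 + 9.14) = 4.590 kΩ.
V_out = 35.0 × 4.590 / (47.0 + 4.590) = 35.0 × 4.590/51.59 = 3.11 V.

V_out ≈ 3.11 V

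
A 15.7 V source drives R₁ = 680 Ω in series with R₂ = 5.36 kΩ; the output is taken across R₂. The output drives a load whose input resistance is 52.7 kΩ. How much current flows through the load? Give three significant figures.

R₂‖R_L = 4865 Ω; V_out = 15.7 × 4865/5545 = 13.77 V.
I_L = V_out / R_L = 13.77 / 52.7 kΩ = 0.261 mA.

I_L ≈ 0.261 mA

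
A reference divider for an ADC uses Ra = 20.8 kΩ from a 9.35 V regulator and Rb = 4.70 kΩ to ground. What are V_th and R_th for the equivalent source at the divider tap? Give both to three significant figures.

V_th is the open-circuit tap voltage: 9.35 × 4.70/(20.8 + 4.70) = 1.72 V.
With the supply zeroed, Ra and Rb appear in parallel from the tap: R_th = Ra‖Rb = (20.8 × 4.70)/25.50 = 3.83 kΩ.

V_th = 1.72 V, R_th = 3.83 kΩ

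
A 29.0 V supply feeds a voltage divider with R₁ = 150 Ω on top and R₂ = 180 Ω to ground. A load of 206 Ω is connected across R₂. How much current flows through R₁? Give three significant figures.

R₂‖R_L = 96.06 Ω, so the source sees R₁ + R₂‖R_L = 246.1 Ω.
I = 29.0 V / 246.1 Ω = 118 mA.

I ≈ 118 mA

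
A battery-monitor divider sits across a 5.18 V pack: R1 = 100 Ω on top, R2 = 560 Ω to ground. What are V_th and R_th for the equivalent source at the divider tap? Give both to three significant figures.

V_th is the open-circuit tap voltage: 5.18 × 560/(100 + 560) = 4.40 V.
With the supply zeroed, R1 and R2 appear in parallel from the tap: R_th = R1‖R2 = (100 × 560)/660.0 = 84.8 Ω.

V_th = 4.40 V, R_th = 84.8 Ω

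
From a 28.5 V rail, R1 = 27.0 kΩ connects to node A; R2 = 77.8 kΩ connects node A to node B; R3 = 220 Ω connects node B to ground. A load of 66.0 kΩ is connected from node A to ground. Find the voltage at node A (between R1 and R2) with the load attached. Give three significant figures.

V ≈ 16.2 V

Below node A the series string R2+R3 = 78020 Ω sits in parallel with the 66000 Ω load: 35750 Ω.
V_A = 28.5 × 35750/(27000 + 35750) = 16.2 V.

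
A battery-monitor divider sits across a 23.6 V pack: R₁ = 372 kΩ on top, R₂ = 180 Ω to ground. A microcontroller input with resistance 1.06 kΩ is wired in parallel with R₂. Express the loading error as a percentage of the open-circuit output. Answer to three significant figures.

14.5 %

The divider's output (Thévenin) resistance is R₁‖R₂ = 179.9 Ω.
Fractional drop under load = R_th/(R_th + R_L) = 179.9 / (179.9 + 1060) = 0.1451.
So the output falls by 14.5 %.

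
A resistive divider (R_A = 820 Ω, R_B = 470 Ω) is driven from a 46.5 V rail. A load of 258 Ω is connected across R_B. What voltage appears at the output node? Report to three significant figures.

V_out ≈ 7.85 V

The load sits in parallel with R_B: R_B‖R_L = (470 × 258) / (470 + 258) = 166.6 Ω.
V_out = 46.5 × 166.6 / (820 + 166.6) = 46.5 × 166.6/986.6 = 7.85 V.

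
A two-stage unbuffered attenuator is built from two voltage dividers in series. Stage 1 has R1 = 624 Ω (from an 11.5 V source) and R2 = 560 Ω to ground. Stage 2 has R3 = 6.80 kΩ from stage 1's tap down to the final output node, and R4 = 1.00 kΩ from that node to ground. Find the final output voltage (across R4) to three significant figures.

V_out ≈ 0.672 V

Stage 2 presents R3+R4 = 7800 Ω as a load on stage 1's tap.
Stage 1's lower leg becomes R2‖(R3+R4) = 522.5 Ω, so V_mid = 11.5 × 522.5/1146 = 5.241 V.
Stage 2 is itself unloaded: V_out = V_mid × R4/(R3+R4) = 5.241 × 1000/7800 = 0.672 V.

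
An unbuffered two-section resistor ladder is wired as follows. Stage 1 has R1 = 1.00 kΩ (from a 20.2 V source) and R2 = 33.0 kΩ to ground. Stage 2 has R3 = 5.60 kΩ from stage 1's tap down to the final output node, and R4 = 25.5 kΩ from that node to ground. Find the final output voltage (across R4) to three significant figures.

V_out ≈ 15.6 V

Stage 2 presents R3+R4 = 31.10 kΩ as a load on stage 1's tap.
Stage 1's lower leg becomes R2‖(R3+R4) = 16.01 kΩ, so V_mid = 20.2 × 16.01/17.01 = 19.01 V.
Stage 2 is itself unloaded: V_out = V_mid × R4/(R3+R4) = 19.01 × 25.5/31.10 = 15.6 V.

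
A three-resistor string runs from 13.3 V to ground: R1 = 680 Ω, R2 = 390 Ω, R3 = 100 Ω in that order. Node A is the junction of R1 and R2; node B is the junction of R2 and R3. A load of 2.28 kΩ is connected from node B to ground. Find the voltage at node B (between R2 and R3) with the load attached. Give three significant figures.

At node B, R3 is in parallel with the load: R3‖R_L = 95.80 Ω.
Below node A the resistance is R2 + (R3‖R_L) = 485.8 Ω, so V_A = 13.3 × 485.8/1166 = 5.542 V.
Then V_B = V_A × (R3‖R_L)/(R2 + R3‖R_L) = 5.542 × 95.80/485.8 = 1.09 V.

V ≈ 1.09 V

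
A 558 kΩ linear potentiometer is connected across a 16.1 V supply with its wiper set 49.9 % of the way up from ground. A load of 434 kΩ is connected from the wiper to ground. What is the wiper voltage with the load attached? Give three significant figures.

V ≈ 6.08 V

The wiper splits the pot into (1−α)R = 279.6 kΩ above and αR = 278.4 kΩ below.
Lower section ‖ load = 169.6 kΩ.
V_wiper = 16.1 × 169.6/(279.6 + 169.6) = 6.08 V.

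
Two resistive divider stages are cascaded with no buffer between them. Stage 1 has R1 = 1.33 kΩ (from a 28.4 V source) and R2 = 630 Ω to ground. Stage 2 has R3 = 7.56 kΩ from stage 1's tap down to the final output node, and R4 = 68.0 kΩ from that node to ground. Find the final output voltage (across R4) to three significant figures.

V_out ≈ 8.17 V

Stage 2 presents R3+R4 = 75560 Ω as a load on stage 1's tap.
Stage 1's lower leg becomes R2‖(R3+R4) = 624.8 Ω, so V_mid = 28.4 × 624.8/1955 = 9.077 V.
Stage 2 is itself unloaded: V_out = V_mid × R4/(R3+R4) = 9.077 × 68000/75560 = 8.17 V.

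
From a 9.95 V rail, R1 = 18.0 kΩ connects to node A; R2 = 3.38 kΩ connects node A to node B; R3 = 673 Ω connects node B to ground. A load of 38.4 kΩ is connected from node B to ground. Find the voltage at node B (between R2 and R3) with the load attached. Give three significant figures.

At node B, R3 is in parallel with the load: R3‖R_L = 661.4 Ω.
Below node A the resistance is R2 + (R3‖R_L) = 4041 Ω, so V_A = 9.95 × 4041/22040 = 1.824 V.
Then V_B = V_A × (R3‖R_L)/(R2 + R3‖R_L) = 1.824 × 661.4/4041 = 0.299 V.

V ≈ 0.299 V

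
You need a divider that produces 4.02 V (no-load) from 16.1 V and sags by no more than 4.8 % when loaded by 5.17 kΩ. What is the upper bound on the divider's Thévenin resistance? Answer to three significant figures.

R_th ≤ 261 Ω

Loading drop = R_th/(R_th + R_L) ≤ 0.0480, so R_th ≤ R_L · ε/(1−ε) = 5.17 kΩ × 0.0480/0.9520 = 261 Ω.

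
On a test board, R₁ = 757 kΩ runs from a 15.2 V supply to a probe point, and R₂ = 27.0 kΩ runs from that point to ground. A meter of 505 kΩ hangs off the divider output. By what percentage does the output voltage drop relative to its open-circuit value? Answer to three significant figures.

4.91 %

The divider's output (Thévenin) resistance is R₁‖R₂ = 26.07 kΩ.
Fractional drop under load = R_th/(R_th + R_L) = 26.07 / (26.07 + 505) = 0.04909.
So the output falls by 4.91 %.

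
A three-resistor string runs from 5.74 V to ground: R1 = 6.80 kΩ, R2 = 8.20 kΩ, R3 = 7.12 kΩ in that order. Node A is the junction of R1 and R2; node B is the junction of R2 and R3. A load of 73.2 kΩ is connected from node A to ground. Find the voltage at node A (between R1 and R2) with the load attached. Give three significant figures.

Below node A the series string R2+R3 = 15.32 kΩ sits in parallel with the 73.2 kΩ load: 12.67 kΩ.
V_A = 5.74 × 12.67/(6.80 + 12.67) = 3.74 V.

V ≈ 3.74 V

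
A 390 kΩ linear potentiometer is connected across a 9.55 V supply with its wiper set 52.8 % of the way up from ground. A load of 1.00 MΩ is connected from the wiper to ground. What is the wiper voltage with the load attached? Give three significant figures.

The wiper splits the pot into (1−α)R = 184.1 kΩ above and αR = 205.9 kΩ below.
Lower section ‖ load = 170.8 kΩ.
V_wiper = 9.55 × 170.8/(184.1 + 170.8) = 4.60 V.

V ≈ 4.60 V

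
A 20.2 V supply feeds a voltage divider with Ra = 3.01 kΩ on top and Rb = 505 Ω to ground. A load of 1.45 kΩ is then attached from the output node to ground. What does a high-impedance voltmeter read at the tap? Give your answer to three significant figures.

The load sits in parallel with Rb: Rb‖R_L = (505 × 1450) / (505 + 1450) = 374.6 Ω.
V_out = 20.2 × 374.6 / (3010 + 374.6) = 20.2 × 374.6/3385 = 2.24 V.

V_out ≈ 2.24 V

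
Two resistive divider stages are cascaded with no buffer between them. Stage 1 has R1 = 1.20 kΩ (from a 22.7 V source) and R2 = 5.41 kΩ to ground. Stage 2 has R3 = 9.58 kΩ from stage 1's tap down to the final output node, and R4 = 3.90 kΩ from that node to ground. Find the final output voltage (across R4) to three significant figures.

V_out ≈ 5.01 V

Stage 2 presents R3+R4 = 13.48 kΩ as a load on stage 1's tap.
Stage 1's lower leg becomes R2‖(R3+R4) = 3.861 kΩ, so V_mid = 22.7 × 3.861/5.061 = 17.32 V.
Stage 2 is itself unloaded: V_out = V_mid × R4/(R3+R4) = 17.32 × 3.90/13.48 = 5.01 V.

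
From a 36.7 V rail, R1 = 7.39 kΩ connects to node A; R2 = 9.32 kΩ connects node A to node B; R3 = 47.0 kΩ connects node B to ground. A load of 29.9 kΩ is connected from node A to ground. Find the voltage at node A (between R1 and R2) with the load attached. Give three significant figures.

Below node A the series string R2+R3 = 56.32 kΩ sits in parallel with the 29.9 kΩ load: 19.53 kΩ.
V_A = 36.7 × 19.53/(7.39 + 19.53) = 26.6 V.

V ≈ 26.6 V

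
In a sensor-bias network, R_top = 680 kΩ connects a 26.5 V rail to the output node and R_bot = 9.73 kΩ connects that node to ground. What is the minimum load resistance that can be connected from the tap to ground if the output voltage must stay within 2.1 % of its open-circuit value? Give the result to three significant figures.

R_L(min) ≈ 447 kΩ

Output resistance R_th = R_top‖R_bot = (680 × 9.73)/689.7 = 9.593 kΩ.
The fractional drop is R_th/(R_th + R_L); requiring this ≤ 0.0210 gives R_L ≥ R_th(1/0.0210 − 1) = 9.593 × 46.62 = 447 kΩ.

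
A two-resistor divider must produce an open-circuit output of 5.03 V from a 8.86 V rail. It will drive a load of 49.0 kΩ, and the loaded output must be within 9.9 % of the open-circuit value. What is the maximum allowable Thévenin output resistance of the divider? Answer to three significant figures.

R_th ≤ 5.38 kΩ

Loading drop = R_th/(R_th + R_L) ≤ 0.0990, so R_th ≤ R_L · ε/(1−ε) = 49.0 kΩ × 0.0990/0.9010 = 5.38 kΩ.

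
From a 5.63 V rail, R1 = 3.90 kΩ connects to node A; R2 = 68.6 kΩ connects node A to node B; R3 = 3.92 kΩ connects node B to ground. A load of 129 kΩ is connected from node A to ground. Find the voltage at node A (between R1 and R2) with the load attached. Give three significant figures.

V ≈ 5.19 V

Below node A the series string R2+R3 = 72.52 kΩ sits in parallel with the 129 kΩ load: 46.42 kΩ.
V_A = 5.63 × 46.42/(3.90 + 46.42) = 5.19 V.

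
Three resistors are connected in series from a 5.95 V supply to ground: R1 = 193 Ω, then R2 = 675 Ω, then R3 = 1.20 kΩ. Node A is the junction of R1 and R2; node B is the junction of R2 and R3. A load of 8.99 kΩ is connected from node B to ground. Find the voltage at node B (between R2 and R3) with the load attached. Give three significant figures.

At node B, R3 is in parallel with the load: R3‖R_L = 1059 Ω.
Below node A the resistance is R2 + (R3‖R_L) = 1734 Ω, so V_A = 5.95 × 1734/1927 = 5.354 V.
Then V_B = V_A × (R3‖R_L)/(R2 + R3‖R_L) = 5.354 × 1059/1734 = 3.27 V.

V ≈ 3.27 V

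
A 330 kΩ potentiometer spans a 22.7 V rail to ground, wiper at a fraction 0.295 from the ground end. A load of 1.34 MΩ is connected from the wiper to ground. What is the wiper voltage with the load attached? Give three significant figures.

V ≈ 6.37 V

The wiper splits the pot into (1−α)R = 232.7 kΩ above and αR = 97.35 kΩ below.
Lower section ‖ load = 90.76 kΩ.
V_wiper = 22.7 × 90.76/(232.7 + 90.76) = 6.37 V.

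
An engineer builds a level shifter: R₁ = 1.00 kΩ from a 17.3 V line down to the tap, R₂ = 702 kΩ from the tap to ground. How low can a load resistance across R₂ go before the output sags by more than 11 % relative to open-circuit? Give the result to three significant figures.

Output resistance R_th = R₁‖R₂ = (1000 × 702000)/703000 = 998.6 Ω.
The fractional drop is R_th/(R_th + R_L); requiring this ≤ 0.110 gives R_L ≥ R_th(1/0.110 − 1) = 998.6 × 8.091 = 8.08 kΩ.

R_L(min) ≈ 8.08 kΩ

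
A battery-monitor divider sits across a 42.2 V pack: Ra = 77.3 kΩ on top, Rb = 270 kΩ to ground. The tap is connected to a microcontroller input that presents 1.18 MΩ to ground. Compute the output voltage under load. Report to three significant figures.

V_out ≈ 31.2 V

The load sits in parallel with Rb: Rb‖R_L = (270 × 1180) / (270 + 1180) = 219.7 kΩ.
V_out = 42.2 × 219.7 / (77.3 + 219.7) = 42.2 × 219.7/297.0 = 31.2 V.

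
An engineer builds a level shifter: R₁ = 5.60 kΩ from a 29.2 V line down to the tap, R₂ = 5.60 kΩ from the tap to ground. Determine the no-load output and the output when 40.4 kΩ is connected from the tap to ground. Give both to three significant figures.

Unloaded: 14.6 V; loaded: 13.7 V

Open-circuit: V = 29.2 × 5.60/(5.60 + 5.60) = 14.6 V.
With the load, R₂ becomes R₂‖R_L = 4.918 kΩ, so V = 29.2 × 4.918/10.52 = 13.7 V.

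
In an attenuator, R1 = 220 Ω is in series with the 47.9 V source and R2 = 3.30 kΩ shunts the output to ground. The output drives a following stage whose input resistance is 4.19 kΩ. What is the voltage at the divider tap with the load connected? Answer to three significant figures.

The load sits in parallel with R2: R2‖R_L = (3300 × 4190) / (3300 + 4190) = 1846 Ω.
V_out = 47.9 × 1846 / (220 + 1846) = 47.9 × 1846/2066 = 42.8 V.

V_out ≈ 42.8 V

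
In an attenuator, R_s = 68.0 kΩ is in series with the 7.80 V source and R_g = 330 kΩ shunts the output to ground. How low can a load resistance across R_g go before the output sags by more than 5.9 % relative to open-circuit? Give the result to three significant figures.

Output resistance R_th = R_s‖R_g = (68.0 × 330)/398.0 = 56.38 kΩ.
The fractional drop is R_th/(R_th + R_L); requiring this ≤ 0.0590 gives R_L ≥ R_th(1/0.0590 − 1) = 56.38 × 15.95 = 899 kΩ.

R_L(min) ≈ 899 kΩ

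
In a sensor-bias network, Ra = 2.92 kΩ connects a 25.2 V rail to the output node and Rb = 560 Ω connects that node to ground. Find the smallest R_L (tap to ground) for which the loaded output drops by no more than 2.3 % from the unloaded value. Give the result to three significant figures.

Output resistance R_th = Ra‖Rb = (2920 × 560)/3480 = 469.9 Ω.
The fractional drop is R_th/(R_th + R_L); requiring this ≤ 0.0230 gives R_L ≥ R_th(1/0.0230 − 1) = 469.9 × 42.48 = 20.0 kΩ.

R_L(min) ≈ 20.0 kΩ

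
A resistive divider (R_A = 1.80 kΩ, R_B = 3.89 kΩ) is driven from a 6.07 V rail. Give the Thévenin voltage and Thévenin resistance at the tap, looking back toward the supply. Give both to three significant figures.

V_th = 4.15 V, R_th = 1.23 kΩ

V_th is the open-circuit tap voltage: 6.07 × 3.89/(1.80 + 3.89) = 4.15 V.
With the supply zeroed, R_A and R_B appear in parallel from the tap: R_th = R_A‖R_B = (1.80 × 3.89)/5.690 = 1.23 kΩ.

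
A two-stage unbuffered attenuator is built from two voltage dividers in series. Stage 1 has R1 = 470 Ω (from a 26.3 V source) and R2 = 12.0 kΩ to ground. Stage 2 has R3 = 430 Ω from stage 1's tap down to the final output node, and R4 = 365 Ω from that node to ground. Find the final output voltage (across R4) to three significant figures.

V_out ≈ 7.41 V

Stage 2 presents R3+R4 = 795.0 Ω as a load on stage 1's tap.
Stage 1's lower leg becomes R2‖(R3+R4) = 745.6 Ω, so V_mid = 26.3 × 745.6/1216 = 16.13 V.
Stage 2 is itself unloaded: V_out = V_mid × R4/(R3+R4) = 16.13 × 365/795.0 = 7.41 V.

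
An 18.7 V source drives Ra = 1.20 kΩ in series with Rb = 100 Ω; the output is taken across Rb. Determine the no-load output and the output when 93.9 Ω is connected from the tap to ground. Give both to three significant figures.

Open-circuit: V = 18.7 × 100/(1200 + 100) = 1.44 V.
With the load, Rb becomes Rb‖R_L = 48.43 Ω, so V = 18.7 × 48.43/1248 = 0.725 V.

Unloaded: 1.44 V; loaded: 0.725 V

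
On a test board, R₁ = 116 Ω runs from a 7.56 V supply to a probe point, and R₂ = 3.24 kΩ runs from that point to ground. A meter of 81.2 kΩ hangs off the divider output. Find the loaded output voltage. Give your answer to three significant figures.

The load sits in parallel with R₂: R₂‖R_L = (3240 × 81200) / (3240 + 81200) = 3116 Ω.
V_out = 7.56 × 3116 / (116 + 3116) = 7.56 × 3116/3232 = 7.29 V.
(Unloaded it would have been 7.30 V.)

V_out ≈ 7.29 V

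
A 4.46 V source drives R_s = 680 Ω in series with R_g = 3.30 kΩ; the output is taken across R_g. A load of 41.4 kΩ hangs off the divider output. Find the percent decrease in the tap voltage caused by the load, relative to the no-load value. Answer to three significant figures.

The divider's output (Thévenin) resistance is R_s‖R_g = 563.8 Ω.
Fractional drop under load = R_th/(R_th + R_L) = 563.8 / (563.8 + 41400) = 0.01344.
So the output falls by 1.34 %.

1.34 %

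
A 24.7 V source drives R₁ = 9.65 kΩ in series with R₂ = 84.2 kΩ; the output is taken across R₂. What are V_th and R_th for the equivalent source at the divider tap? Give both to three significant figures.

V_th = 22.2 V, R_th = 8.66 kΩ

V_th is the open-circuit tap voltage: 24.7 × 84.2/(9.65 + 84.2) = 22.2 V.
With the supply zeroed, R₁ and R₂ appear in parallel from the tap: R_th = R₁‖R₂ = (9.65 × 84.2)/93.85 = 8.66 kΩ.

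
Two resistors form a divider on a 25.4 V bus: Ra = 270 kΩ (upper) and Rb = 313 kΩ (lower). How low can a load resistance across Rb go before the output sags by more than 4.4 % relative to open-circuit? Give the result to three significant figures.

Output resistance R_th = Ra‖Rb = (270 × 313)/583.0 = 145.0 kΩ.
The fractional drop is R_th/(R_th + R_L); requiring this ≤ 0.0440 gives R_L ≥ R_th(1/0.0440 − 1) = 145.0 × 21.73 = 3.15 MΩ.

R_L(min) ≈ 3.15 MΩ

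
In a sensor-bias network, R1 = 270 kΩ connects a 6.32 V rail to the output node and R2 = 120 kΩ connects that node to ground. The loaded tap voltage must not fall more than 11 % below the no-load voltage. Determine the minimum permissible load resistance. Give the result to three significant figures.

Output resistance R_th = R1‖R2 = (270 × 120)/390.0 = 83.08 kΩ.
The fractional drop is R_th/(R_th + R_L); requiring this ≤ 0.110 gives R_L ≥ R_th(1/0.110 − 1) = 83.08 × 8.091 = 672 kΩ.

R_L(min) ≈ 672 kΩ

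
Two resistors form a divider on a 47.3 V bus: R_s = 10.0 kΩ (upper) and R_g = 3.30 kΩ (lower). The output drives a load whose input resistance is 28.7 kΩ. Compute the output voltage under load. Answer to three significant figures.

The load sits in parallel with R_g: R_g‖R_L = (3.30 × 28.7) / (3.30 + 28.7) = 2.960 kΩ.
V_out = 47.3 × 2.960 / (10.0 + 2.960) = 47.3 × 2.960/12.96 = 10.8 V.

V_out ≈ 10.8 V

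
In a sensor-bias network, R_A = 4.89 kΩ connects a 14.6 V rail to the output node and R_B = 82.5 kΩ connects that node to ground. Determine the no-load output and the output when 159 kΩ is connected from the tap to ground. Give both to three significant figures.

Open-circuit: V = 14.6 × 82.5/(4.89 + 82.5) = 13.8 V.
With the load, R_B becomes R_B‖R_L = 54.32 kΩ, so V = 14.6 × 54.32/59.21 = 13.4 V.

Unloaded: 13.8 V; loaded: 13.4 V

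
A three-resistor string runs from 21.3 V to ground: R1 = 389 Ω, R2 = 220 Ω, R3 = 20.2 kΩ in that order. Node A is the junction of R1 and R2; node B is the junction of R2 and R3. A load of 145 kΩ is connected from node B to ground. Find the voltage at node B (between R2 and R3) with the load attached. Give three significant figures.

V ≈ 20.6 V

At node B, R3 is in parallel with the load: R3‖R_L = 17730 Ω.
Below node A the resistance is R2 + (R3‖R_L) = 17950 Ω, so V_A = 21.3 × 17950/18340 = 20.85 V.
Then V_B = V_A × (R3‖R_L)/(R2 + R3‖R_L) = 20.85 × 17730/17950 = 20.6 V.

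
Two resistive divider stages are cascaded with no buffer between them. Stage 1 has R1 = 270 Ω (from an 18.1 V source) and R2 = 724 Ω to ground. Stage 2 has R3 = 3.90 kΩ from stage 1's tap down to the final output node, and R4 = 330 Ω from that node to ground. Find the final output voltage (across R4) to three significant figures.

V_out ≈ 0.983 V

Stage 2 presents R3+R4 = 4230 Ω as a load on stage 1's tap.
Stage 1's lower leg becomes R2‖(R3+R4) = 618.2 Ω, so V_mid = 18.1 × 618.2/888.2 = 12.60 V.
Stage 2 is itself unloaded: V_out = V_mid × R4/(R3+R4) = 12.60 × 330/4230 = 0.983 V.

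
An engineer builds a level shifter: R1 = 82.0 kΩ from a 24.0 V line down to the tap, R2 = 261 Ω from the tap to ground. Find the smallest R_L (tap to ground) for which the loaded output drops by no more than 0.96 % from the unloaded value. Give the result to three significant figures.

Output resistance R_th = R1‖R2 = (82000 × 261)/82260 = 260.2 Ω.
The fractional drop is R_th/(R_th + R_L); requiring this ≤ 0.00960 gives R_L ≥ R_th(1/0.00960 − 1) = 260.2 × 103.2 = 26.8 kΩ.

R_L(min) ≈ 26.8 kΩ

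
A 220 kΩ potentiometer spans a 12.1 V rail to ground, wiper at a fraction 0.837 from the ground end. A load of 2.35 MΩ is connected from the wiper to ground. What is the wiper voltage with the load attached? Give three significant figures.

V ≈ 10.0 V

The wiper splits the pot into (1−α)R = 35.86 kΩ above and αR = 184.1 kΩ below.
Lower section ‖ load = 170.8 kΩ.
V_wiper = 12.1 × 170.8/(35.86 + 170.8) = 10.0 V.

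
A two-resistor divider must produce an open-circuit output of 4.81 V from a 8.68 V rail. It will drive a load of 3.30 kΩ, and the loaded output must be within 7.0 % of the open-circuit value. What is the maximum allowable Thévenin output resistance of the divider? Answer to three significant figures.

R_th ≤ 248 Ω

Loading drop = R_th/(R_th + R_L) ≤ 0.0700, so R_th ≤ R_L · ε/(1−ε) = 3.30 kΩ × 0.0700/0.9300 = 248 Ω.
(Any R1, R2 with R2/(R1+R2) = 0.554 and R1‖R2 ≤ 248 Ω will meet the spec.)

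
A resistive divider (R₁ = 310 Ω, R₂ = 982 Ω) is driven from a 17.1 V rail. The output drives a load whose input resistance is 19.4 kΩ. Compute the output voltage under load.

The load sits in parallel with R₂: R₂‖R_L = (982 × 19400) / (982 + 19400) = 934.7 Ω.
V_out = 17.1 × 934.7 / (310 + 934.7) = 17.1 × 934.7/1245 = 12.8 V.

V_out ≈ 12.8 V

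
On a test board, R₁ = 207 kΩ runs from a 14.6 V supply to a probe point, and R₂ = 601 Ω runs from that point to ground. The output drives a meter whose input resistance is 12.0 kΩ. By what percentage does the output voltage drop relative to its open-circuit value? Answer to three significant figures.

The divider's output (Thévenin) resistance is R₁‖R₂ = 599.3 Ω.
Fractional drop under load = R_th/(R_th + R_L) = 599.3 / (599.3 + 12000) = 0.04756.
So the output falls by 4.76 %.

4.76 %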